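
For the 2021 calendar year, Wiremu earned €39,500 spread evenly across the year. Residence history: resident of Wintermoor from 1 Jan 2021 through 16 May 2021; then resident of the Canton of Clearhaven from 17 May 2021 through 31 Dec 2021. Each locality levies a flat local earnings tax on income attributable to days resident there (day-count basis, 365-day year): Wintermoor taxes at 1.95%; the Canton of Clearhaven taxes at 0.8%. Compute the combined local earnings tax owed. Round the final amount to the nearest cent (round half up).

€485.25

Wintermoor, 1 Jan – 16 May 2021: 136 days → €39,500 × 1.95% × 136/365 = €286.9973
The Canton of Clearhaven, 17 May – 31 Dec 2021: 229 days → €39,500 × 0.8% × 229/365 = €198.2575
Total = €485.2548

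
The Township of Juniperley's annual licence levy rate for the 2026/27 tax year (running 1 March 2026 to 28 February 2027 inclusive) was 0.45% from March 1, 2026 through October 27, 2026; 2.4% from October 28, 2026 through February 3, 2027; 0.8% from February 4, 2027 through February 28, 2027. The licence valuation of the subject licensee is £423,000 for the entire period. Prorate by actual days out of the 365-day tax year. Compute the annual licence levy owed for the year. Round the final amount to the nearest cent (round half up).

£4,242.17

March 1 – October 27, 2026: 241 days at 0.45% → £423,000 × 0.45% × 241/365 = £1,256.8315
October 28, 2026 – February 3, 2027: 99 days at 2.4% → £423,000 × 2.4% × 99/365 = £2,753.5562
February 4 – February 28, 2027: 25 days at 0.8% → £423,000 × 0.8% × 25/365 = £231.7808
Total = £4,242.1685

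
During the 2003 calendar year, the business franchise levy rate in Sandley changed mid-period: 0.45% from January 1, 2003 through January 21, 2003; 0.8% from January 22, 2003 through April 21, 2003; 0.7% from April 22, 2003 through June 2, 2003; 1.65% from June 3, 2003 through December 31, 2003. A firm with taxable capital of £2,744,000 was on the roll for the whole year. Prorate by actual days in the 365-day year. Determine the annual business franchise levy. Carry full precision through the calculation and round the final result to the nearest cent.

January 1 – January 21, 2003: 21 days at 0.45% → £2,744,000 × 0.45% × 21/365 = £710.4329
January 22 – April 21, 2003: 90 days at 0.8% → £2,744,000 × 0.8% × 90/365 = £5,412.8219
April 22 – June 2, 2003: 42 days at 0.7% → £2,744,000 × 0.7% × 42/365 = £2,210.2356
June 3 – December 31, 2003: 212 days at 1.65% → £2,744,000 × 1.65% × 212/365 = £26,297.2932
Total = £34,630.7836

£34,630.78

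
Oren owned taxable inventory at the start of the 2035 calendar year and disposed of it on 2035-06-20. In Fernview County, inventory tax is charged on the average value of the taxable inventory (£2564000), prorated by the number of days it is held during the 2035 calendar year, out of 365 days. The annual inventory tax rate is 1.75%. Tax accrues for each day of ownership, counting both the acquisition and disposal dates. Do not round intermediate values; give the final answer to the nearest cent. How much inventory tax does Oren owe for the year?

£21021.29

Days held (2035-01-01 to 2035-06-20): 171 out of 365
Tax = £2564000 × 1.75% × 171/365 = £21021.2877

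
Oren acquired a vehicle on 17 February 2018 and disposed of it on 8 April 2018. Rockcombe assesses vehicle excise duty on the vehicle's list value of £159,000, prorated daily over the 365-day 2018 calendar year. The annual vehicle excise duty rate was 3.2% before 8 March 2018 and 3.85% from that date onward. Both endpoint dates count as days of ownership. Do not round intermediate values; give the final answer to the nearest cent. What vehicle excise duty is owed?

17 February – 7 March 2018: 19 days at 3.2% → £159,000 × 3.2% × 19/365 = £264.8548
8 March – 8 April 2018: 32 days at 3.85% → £159,000 × 3.85% × 32/365 = £536.6795
Total = £801.5342

£801.53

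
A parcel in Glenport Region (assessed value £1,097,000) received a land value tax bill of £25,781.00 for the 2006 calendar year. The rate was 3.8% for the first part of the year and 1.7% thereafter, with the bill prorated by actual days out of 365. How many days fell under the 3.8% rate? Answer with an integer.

113 days

Let d = days at the first rate; then 365 − d days at the second rate.
£1,097,000 × [3.8%·d + 1.7%·(365−d)] / 365 = £25,781.00
Solving gives d = 113, so the new rate took effect on April 24, 2006.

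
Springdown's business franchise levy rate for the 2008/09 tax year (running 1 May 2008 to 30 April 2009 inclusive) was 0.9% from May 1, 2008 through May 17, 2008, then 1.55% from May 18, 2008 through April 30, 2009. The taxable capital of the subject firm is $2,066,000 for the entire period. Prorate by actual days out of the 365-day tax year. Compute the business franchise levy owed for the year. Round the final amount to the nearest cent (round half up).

$31,397.54

May 1 – May 17, 2008: 17 days at 0.9% → $2,066,000 × 0.9% × 17/365 = $866.0219
May 18, 2008 – April 30, 2009: 348 days at 1.55% → $2,066,000 × 1.55% × 348/365 = $30,531.5178
Total = $31,397.5397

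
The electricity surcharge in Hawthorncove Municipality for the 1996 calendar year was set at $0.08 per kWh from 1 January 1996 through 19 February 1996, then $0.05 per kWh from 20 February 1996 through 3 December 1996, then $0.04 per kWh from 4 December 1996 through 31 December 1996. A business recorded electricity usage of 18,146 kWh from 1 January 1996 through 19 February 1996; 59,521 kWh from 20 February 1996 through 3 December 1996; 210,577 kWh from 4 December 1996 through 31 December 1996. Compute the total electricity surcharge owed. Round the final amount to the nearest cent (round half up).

1 January – 19 February 1996: 18,146 kWh at $0.08/kWh → $1,451.68
20 February – 3 December 1996: 59,521 kWh at $0.05/kWh → $2,976.05
4 December – 31 December 1996: 210,577 kWh at $0.04/kWh → $8,423.08

$12,850.81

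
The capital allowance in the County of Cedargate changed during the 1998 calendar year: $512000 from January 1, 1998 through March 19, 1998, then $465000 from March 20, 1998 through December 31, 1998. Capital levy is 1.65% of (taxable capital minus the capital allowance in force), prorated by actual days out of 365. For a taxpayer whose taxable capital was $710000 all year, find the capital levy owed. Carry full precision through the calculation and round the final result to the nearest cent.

January 1 – March 19, 1998: 78 days, exemption $512000 → ($710000 − $512000) × 1.65% × 78/365 = $698.1534
March 20 – December 31, 1998: 287 days, exemption $465000 → ($710000 − $465000) × 1.65% × 287/365 = $3178.6233
Total = $3876.7767

$3876.78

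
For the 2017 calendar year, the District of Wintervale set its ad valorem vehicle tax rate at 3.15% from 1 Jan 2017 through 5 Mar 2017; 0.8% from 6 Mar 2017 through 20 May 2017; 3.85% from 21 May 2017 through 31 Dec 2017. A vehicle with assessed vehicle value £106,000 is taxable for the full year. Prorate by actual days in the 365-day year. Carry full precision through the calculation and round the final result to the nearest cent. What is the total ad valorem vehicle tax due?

1 Jan – 5 Mar 2017: 64 days at 3.15% → £106,000 × 3.15% × 64/365 = £585.4685
6 Mar – 20 May 2017: 76 days at 0.8% → £106,000 × 0.8% × 76/365 = £176.5699
21 May – 31 Dec 2017: 225 days at 3.85% → £106,000 × 3.85% × 225/365 = £2,515.6849
Total = £3,277.7233

£3,277.72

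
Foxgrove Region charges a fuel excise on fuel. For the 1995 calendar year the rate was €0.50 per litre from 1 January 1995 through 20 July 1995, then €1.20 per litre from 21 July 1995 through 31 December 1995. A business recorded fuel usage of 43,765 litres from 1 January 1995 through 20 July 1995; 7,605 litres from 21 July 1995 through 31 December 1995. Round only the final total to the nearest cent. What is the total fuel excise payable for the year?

€31,008.50

1 January – 20 July 1995: 43,765 litres at €0.50/litre → €21,882.50
21 July – 31 December 1995: 7,605 litres at €1.20/litre → €9,126.00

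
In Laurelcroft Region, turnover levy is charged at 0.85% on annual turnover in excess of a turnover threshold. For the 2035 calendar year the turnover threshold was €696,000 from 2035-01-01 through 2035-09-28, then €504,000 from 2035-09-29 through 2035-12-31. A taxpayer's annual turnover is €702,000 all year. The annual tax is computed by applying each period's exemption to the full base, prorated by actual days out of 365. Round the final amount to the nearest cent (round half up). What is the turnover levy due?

€471.30

2035-01-01 to 2035-09-28: 271 days, exemption €696,000 → (€702,000 − €696,000) × 0.85% × 271/365 = €37.8658
2035-09-29 to 2035-12-31: 94 days, exemption €504,000 → (€702,000 − €504,000) × 0.85% × 94/365 = €433.4301
Total = €471.2959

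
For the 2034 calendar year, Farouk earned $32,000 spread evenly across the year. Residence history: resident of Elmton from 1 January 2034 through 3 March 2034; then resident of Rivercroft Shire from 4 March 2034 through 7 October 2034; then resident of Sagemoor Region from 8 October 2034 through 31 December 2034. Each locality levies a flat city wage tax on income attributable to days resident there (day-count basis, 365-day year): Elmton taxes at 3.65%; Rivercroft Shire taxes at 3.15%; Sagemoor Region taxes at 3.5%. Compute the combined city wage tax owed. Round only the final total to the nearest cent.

$1,061.26

Elmton, 1 January – 3 March 2034: 62 days → $32,000 × 3.65% × 62/365 = $198.4000
Rivercroft Shire, 4 March – 7 October 2034: 218 days → $32,000 × 3.15% × 218/365 = $602.0384
Sagemoor Region, 8 October – 31 December 2034: 85 days → $32,000 × 3.5% × 85/365 = $260.8219
Total = $1,061.2603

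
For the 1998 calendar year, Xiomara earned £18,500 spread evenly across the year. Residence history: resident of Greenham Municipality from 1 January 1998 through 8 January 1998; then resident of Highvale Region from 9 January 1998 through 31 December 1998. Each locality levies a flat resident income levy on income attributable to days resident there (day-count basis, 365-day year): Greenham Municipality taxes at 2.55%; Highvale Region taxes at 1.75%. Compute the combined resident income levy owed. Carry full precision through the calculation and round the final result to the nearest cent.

£326.99

Greenham Municipality, 1 January – 8 January 1998: 8 days → £18,500 × 2.55% × 8/365 = £10.3397
Highvale Region, 9 January – 31 December 1998: 357 days → £18,500 × 1.75% × 357/365 = £316.6541
Total = £326.9938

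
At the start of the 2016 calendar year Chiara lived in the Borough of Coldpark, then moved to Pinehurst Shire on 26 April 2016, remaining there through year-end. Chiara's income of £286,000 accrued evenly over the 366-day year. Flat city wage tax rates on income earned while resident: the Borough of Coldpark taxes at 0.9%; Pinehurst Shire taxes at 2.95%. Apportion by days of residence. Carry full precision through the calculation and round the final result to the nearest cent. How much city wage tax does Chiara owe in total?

£6,578.78

The Borough of Coldpark, 1 January – 25 April 2016: 116 days → £286,000 × 0.9% × 116/366 = £815.8033
Pinehurst Shire, 26 April – 31 December 2016: 250 days → £286,000 × 2.95% × 250/366 = £5,762.9781
Total = £6,578.7814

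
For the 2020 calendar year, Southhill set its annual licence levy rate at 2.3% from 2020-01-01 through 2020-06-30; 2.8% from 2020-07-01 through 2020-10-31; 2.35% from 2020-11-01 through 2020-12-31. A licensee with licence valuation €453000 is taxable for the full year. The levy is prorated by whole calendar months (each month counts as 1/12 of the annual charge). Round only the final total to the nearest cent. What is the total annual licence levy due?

€11211.75

2020-01-01 to 2020-06-30: 6 months at 2.3% → €453000 × 2.3% × 6/12 = €5209.5000
2020-07-01 to 2020-10-31: 4 months at 2.8% → €453000 × 2.8% × 4/12 = €4228.0000
2020-11-01 to 2020-12-31: 2 months at 2.35% → €453000 × 2.35% × 2/12 = €1774.2500
Total = €11211.7500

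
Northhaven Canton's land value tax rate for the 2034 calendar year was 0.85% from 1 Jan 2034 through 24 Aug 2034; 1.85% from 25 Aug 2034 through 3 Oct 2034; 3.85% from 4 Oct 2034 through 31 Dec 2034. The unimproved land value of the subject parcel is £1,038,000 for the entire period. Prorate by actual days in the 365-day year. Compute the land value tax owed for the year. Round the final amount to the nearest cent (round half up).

1 Jan – 24 Aug 2034: 236 days at 0.85% → £1,038,000 × 0.85% × 236/365 = £5,704.7342
25 Aug – 3 Oct 2034: 40 days at 1.85% → £1,038,000 × 1.85% × 40/365 = £2,104.4384
4 Oct – 31 Dec 2034: 89 days at 3.85% → £1,038,000 × 3.85% × 89/365 = £9,744.4027
Total = £17,553.5753

£17,553.58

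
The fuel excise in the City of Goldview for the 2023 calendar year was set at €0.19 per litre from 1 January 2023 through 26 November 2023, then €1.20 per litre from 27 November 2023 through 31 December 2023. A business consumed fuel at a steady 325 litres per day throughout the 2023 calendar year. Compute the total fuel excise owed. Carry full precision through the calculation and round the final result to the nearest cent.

1 January – 26 November 2023: 330 days × 325 litres/day = 107,250 litres at €0.19/litre → €20,377.50
27 November – 31 December 2023: 35 days × 325 litres/day = 11,375 litres at €1.20/litre → €13,650.00

€34,027.50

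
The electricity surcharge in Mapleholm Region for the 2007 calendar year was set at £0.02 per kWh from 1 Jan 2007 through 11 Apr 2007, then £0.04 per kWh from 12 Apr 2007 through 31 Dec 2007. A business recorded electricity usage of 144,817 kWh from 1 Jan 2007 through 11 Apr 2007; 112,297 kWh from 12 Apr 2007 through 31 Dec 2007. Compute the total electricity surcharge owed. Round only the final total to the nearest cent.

£7,388.22

1 Jan – 11 Apr 2007: 144,817 kWh at £0.02/kWh → £2,896.34
12 Apr – 31 Dec 2007: 112,297 kWh at £0.04/kWh → £4,491.88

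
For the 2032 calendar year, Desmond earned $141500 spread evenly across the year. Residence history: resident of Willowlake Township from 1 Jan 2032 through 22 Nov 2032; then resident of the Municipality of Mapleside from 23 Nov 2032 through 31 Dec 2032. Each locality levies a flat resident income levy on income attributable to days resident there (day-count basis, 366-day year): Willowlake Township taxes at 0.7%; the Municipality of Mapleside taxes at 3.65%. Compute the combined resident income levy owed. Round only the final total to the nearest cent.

Willowlake Township, 1 Jan – 22 Nov 2032: 327 days → $141500 × 0.7% × 327/366 = $884.9549
The Municipality of Mapleside, 23 Nov – 31 Dec 2032: 39 days → $141500 × 3.65% × 39/366 = $550.3422
Total = $1435.2971

$1435.30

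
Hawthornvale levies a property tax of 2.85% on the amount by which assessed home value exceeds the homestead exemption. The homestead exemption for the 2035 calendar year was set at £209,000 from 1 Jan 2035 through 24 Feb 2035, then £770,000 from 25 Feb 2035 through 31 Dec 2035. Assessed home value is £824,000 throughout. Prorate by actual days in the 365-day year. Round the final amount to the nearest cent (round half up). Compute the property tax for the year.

£3,948.23

1 Jan – 24 Feb 2035: 55 days, exemption £209,000 → (£824,000 − £209,000) × 2.85% × 55/365 = £2,641.1301
25 Feb – 31 Dec 2035: 310 days, exemption £770,000 → (£824,000 − £770,000) × 2.85% × 310/365 = £1,307.0959
Total = £3,948.2260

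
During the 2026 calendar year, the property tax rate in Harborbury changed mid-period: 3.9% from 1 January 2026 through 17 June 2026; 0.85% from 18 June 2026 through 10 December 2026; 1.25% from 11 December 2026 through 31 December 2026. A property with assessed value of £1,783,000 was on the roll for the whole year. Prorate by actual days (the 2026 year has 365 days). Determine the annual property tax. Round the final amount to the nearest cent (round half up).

£40,596.22

1 January – 17 June 2026: 168 days at 3.9% → £1,783,000 × 3.9% × 168/365 = £32,006.0712
18 June – 10 December 2026: 176 days at 0.85% → £1,783,000 × 0.85% × 176/365 = £7,307.8575
11 December – 31 December 2026: 21 days at 1.25% → £1,783,000 × 1.25% × 21/365 = £1,282.2945
Total = £40,596.2233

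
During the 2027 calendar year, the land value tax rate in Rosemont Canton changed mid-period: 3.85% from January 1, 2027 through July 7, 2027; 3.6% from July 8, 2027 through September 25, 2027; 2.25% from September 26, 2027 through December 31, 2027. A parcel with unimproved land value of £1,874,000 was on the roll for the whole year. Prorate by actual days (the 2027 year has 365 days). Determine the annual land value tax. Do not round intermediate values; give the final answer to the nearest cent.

£63,153.80

January 1 – July 7, 2027: 188 days at 3.85% → £1,874,000 × 3.85% × 188/365 = £37,161.6767
July 8 – September 25, 2027: 80 days at 3.6% → £1,874,000 × 3.6% × 80/365 = £14,786.6301
September 26 – December 31, 2027: 97 days at 2.25% → £1,874,000 × 2.25% × 97/365 = £11,205.4932
Total = £63,153.8000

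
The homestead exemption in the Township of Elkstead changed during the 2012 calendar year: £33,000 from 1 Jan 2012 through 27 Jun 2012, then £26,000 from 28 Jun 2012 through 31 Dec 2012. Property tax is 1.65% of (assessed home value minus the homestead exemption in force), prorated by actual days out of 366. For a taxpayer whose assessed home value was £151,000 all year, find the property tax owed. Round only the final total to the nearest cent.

1 Jan – 27 Jun 2012: 179 days, exemption £33,000 → (£151,000 − £33,000) × 1.65% × 179/366 = £952.2213
28 Jun – 31 Dec 2012: 187 days, exemption £26,000 → (£151,000 − £26,000) × 1.65% × 187/366 = £1,053.7910
Total = £2,006.0123

£2,006.01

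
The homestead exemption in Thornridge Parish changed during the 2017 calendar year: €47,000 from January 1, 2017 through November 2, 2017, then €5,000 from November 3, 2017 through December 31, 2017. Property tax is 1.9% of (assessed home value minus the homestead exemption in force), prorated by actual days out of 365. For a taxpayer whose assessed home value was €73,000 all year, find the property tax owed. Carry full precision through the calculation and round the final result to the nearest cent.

January 1 – November 2, 2017: 306 days, exemption €47,000 → (€73,000 − €47,000) × 1.9% × 306/365 = €414.1479
November 3 – December 31, 2017: 59 days, exemption €5,000 → (€73,000 − €5,000) × 1.9% × 59/365 = €208.8438
Total = €622.9918

€622.99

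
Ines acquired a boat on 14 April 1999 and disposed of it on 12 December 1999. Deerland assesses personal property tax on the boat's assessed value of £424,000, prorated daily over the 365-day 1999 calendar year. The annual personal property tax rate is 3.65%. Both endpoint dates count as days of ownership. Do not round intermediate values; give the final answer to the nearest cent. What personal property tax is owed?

£10,303.20

Days held (14 April – 12 December 1999): 243 out of 365
Tax = £424,000 × 3.65% × 243/365 = £10,303.2000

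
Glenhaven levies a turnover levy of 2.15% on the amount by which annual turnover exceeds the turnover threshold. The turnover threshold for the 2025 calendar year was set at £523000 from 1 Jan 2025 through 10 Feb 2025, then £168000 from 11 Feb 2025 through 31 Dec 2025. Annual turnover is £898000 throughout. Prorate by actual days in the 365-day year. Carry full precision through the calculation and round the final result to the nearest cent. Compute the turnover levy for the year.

1 Jan – 10 Feb 2025: 41 days, exemption £523000 → (£898000 − £523000) × 2.15% × 41/365 = £905.6507
11 Feb – 31 Dec 2025: 324 days, exemption £168000 → (£898000 − £168000) × 2.15% × 324/365 = £13932.0000
Total = £14837.6507

£14837.65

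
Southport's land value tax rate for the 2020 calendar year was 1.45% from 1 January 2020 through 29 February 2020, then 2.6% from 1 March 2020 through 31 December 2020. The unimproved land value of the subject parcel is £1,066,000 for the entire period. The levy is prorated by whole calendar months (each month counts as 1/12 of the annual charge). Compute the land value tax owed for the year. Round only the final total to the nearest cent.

£25,672.83

1 January – 29 February 2020: 2 months at 1.45% → £1,066,000 × 1.45% × 2/12 = £2,576.1667
1 March – 31 December 2020: 10 months at 2.6% → £1,066,000 × 2.6% × 10/12 = £23,096.6667
Total = £25,672.8333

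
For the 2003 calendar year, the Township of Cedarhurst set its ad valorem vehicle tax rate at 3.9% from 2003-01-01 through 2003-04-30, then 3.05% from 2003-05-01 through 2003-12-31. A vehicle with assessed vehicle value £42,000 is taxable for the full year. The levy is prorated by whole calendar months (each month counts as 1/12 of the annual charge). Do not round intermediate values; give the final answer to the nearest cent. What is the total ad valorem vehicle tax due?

2003-01-01 to 2003-04-30: 4 months at 3.9% → £42,000 × 3.9% × 4/12 = £546.0000
2003-05-01 to 2003-12-31: 8 months at 3.05% → £42,000 × 3.05% × 8/12 = £854.0000
Total = £1,400.0000

£1,400.00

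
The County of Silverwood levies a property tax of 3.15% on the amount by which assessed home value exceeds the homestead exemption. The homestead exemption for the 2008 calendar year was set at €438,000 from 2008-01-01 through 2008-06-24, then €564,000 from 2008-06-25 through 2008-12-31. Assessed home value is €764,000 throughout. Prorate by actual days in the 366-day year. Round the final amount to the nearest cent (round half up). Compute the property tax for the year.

€8,208.59

2008-01-01 to 2008-06-24: 176 days, exemption €438,000 → (€764,000 − €438,000) × 3.15% × 176/366 = €4,938.0984
2008-06-25 to 2008-12-31: 190 days, exemption €564,000 → (€764,000 − €564,000) × 3.15% × 190/366 = €3,270.4918
Total = €8,208.5902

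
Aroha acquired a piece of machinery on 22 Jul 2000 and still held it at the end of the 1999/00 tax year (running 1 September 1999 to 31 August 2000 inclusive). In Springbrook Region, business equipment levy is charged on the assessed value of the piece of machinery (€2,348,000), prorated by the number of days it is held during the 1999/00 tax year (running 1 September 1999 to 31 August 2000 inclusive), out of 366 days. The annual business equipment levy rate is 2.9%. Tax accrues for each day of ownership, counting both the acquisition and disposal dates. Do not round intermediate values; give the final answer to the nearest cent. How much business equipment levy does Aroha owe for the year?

Days held (22 Jul – 31 Aug 2000): 41 out of 366
Tax = €2,348,000 × 2.9% × 41/366 = €7,627.7923

€7,627.79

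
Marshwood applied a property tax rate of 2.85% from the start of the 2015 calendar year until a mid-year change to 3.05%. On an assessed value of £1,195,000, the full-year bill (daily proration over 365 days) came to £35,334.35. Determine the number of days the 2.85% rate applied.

170 days

Let d = days at the first rate; then 365 − d days at the second rate.
£1,195,000 × [2.85%·d + 3.05%·(365−d)] / 365 = £35,334.35
Solving gives d = 170, so the new rate took effect on 20 June 2015.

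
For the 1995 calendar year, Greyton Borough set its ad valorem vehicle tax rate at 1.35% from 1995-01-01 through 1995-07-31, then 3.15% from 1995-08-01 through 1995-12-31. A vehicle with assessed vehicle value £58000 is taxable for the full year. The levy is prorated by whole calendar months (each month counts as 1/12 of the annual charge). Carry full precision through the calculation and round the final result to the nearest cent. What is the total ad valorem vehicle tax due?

1995-01-01 to 1995-07-31: 7 months at 1.35% → £58000 × 1.35% × 7/12 = £456.7500
1995-08-01 to 1995-12-31: 5 months at 3.15% → £58000 × 3.15% × 5/12 = £761.2500
Total = £1218.0000

£1218.00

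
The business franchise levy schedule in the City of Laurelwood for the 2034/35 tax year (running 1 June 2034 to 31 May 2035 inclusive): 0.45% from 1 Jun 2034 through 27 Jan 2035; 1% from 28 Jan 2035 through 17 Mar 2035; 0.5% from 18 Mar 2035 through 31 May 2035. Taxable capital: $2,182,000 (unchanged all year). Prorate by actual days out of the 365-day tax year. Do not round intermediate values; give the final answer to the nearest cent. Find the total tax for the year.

1 Jun 2034 – 27 Jan 2035: 241 days at 0.45% → $2,182,000 × 0.45% × 241/365 = $6,483.2301
28 Jan – 17 Mar 2035: 49 days at 1% → $2,182,000 × 1% × 49/365 = $2,929.2603
18 Mar – 31 May 2035: 75 days at 0.5% → $2,182,000 × 0.5% × 75/365 = $2,241.7808
Total = $11,654.2712

$11,654.27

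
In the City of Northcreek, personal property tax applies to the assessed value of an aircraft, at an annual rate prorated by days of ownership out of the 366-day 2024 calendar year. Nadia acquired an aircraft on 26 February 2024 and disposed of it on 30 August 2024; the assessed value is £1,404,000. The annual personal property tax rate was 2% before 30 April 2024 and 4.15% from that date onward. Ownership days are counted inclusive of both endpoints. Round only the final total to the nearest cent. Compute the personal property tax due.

26 February – 29 April 2024: 64 days at 2% → £1,404,000 × 2% × 64/366 = £4,910.1639
30 April – 30 August 2024: 123 days at 4.15% → £1,404,000 × 4.15% × 123/366 = £19,581.1967
Total = £24,491.3607

£24,491.36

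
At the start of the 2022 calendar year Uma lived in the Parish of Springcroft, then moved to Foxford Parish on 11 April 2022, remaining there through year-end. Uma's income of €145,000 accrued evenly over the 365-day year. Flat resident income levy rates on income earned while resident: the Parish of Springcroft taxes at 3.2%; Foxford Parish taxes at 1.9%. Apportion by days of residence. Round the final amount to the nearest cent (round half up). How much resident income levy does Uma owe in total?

The Parish of Springcroft, 1 January – 10 April 2022: 100 days → €145,000 × 3.2% × 100/365 = €1,271.2329
Foxford Parish, 11 April – 31 December 2022: 265 days → €145,000 × 1.9% × 265/365 = €2,000.2055
Total = €3,271.4384

€3,271.44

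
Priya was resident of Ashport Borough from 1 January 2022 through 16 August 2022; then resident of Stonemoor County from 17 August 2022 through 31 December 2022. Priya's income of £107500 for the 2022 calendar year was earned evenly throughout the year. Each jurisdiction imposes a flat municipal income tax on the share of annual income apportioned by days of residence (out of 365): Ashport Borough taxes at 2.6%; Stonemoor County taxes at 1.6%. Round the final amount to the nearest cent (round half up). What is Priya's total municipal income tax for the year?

£2391.51

Ashport Borough, 1 January – 16 August 2022: 228 days → £107500 × 2.6% × 228/365 = £1745.9178
Stonemoor County, 17 August – 31 December 2022: 137 days → £107500 × 1.6% × 137/365 = £645.5890
Total = £2391.5068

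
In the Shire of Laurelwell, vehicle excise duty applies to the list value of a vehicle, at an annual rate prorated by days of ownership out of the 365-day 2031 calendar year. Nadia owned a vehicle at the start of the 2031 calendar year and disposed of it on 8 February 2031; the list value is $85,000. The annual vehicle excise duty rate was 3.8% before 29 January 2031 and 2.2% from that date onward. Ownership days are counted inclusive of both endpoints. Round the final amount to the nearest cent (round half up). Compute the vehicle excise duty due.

$304.14

1 January – 28 January 2031: 28 days at 3.8% → $85,000 × 3.8% × 28/365 = $247.7808
29 January – 8 February 2031: 11 days at 2.2% → $85,000 × 2.2% × 11/365 = $56.3562
Total = $304.1370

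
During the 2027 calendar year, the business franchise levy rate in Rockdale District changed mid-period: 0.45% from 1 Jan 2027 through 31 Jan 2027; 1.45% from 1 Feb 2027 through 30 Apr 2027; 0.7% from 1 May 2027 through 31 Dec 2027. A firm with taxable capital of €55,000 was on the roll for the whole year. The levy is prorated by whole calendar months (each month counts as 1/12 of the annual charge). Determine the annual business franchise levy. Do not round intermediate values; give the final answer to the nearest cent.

€476.67

1 Jan – 31 Jan 2027: 1 month at 0.45% → €55,000 × 0.45% × 1/12 = €20.6250
1 Feb – 30 Apr 2027: 3 months at 1.45% → €55,000 × 1.45% × 3/12 = €199.3750
1 May – 31 Dec 2027: 8 months at 0.7% → €55,000 × 0.7% × 8/12 = €256.6667
Total = €476.6667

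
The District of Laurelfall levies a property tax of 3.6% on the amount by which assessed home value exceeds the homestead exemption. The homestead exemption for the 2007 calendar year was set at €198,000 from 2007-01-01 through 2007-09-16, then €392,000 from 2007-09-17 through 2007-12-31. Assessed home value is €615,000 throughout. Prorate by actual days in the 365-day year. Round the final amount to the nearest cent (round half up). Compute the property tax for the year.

€12,983.77

2007-01-01 to 2007-09-16: 259 days, exemption €198,000 → (€615,000 − €198,000) × 3.6% × 259/365 = €10,652.3507
2007-09-17 to 2007-12-31: 106 days, exemption €392,000 → (€615,000 − €392,000) × 3.6% × 106/365 = €2,331.4192
Total = €12,983.7699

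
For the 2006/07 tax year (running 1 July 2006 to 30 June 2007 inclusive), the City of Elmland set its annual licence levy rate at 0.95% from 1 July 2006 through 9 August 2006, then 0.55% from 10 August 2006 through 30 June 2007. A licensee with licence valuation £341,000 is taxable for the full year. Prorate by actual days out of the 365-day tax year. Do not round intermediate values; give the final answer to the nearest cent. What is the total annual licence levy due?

£2,024.98

1 July – 9 August 2006: 40 days at 0.95% → £341,000 × 0.95% × 40/365 = £355.0137
10 August 2006 – 30 June 2007: 325 days at 0.55% → £341,000 × 0.55% × 325/365 = £1,669.9658
Total = £2,024.9795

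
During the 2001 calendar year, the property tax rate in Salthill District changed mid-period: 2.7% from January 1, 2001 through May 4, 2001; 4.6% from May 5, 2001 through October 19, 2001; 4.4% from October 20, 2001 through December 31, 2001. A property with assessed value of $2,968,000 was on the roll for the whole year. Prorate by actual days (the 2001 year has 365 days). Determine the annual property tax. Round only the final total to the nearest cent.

$116,182.97

January 1 – May 4, 2001: 124 days at 2.7% → $2,968,000 × 2.7% × 124/365 = $27,224.2849
May 5 – October 19, 2001: 168 days at 4.6% → $2,968,000 × 4.6% × 168/365 = $62,840.2849
October 20 – December 31, 2001: 73 days at 4.4% → $2,968,000 × 4.4% × 73/365 = $26,118.4000
Total = $116,182.9699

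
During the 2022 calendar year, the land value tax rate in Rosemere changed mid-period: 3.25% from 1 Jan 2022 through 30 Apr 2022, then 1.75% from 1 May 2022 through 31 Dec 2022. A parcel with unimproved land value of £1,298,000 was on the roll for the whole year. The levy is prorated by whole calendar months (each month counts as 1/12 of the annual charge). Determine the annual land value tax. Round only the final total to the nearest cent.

1 Jan – 30 Apr 2022: 4 months at 3.25% → £1,298,000 × 3.25% × 4/12 = £14,061.6667
1 May – 31 Dec 2022: 8 months at 1.75% → £1,298,000 × 1.75% × 8/12 = £15,143.3333
Total = £29,205.0000

£29,205.00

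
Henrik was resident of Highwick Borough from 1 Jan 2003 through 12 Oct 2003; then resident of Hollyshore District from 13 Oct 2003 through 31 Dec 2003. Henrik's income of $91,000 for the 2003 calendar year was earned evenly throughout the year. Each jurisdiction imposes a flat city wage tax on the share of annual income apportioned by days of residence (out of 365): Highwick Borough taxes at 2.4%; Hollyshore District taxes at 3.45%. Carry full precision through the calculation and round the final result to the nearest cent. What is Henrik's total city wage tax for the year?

$2,393.42

Highwick Borough, 1 Jan – 12 Oct 2003: 285 days → $91,000 × 2.4% × 285/365 = $1,705.3151
Hollyshore District, 13 Oct – 31 Dec 2003: 80 days → $91,000 × 3.45% × 80/365 = $688.1096
Total = $2,393.4247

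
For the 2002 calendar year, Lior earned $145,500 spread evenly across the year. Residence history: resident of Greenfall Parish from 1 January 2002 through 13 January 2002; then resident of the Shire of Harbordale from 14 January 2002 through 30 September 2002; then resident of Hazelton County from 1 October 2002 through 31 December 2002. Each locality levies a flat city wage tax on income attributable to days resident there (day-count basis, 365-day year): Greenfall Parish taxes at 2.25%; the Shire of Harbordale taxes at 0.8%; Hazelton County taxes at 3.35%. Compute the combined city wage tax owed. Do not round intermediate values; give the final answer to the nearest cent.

$2,174.33

Greenfall Parish, 1 January – 13 January 2002: 13 days → $145,500 × 2.25% × 13/365 = $116.5993
The Shire of Harbordale, 14 January – 30 September 2002: 260 days → $145,500 × 0.8% × 260/365 = $829.1507
Hazelton County, 1 October – 31 December 2002: 92 days → $145,500 × 3.35% × 92/365 = $1,228.5781
Total = $2,174.3281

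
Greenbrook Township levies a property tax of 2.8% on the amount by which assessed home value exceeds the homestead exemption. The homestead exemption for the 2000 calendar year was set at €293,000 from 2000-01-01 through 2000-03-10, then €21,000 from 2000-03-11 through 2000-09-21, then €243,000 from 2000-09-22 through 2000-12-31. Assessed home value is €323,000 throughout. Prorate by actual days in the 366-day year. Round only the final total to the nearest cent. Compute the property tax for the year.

€5,284.04

2000-01-01 to 2000-03-10: 70 days, exemption €293,000 → (€323,000 − €293,000) × 2.8% × 70/366 = €160.6557
2000-03-11 to 2000-09-21: 195 days, exemption €21,000 → (€323,000 − €21,000) × 2.8% × 195/366 = €4,505.2459
2000-09-22 to 2000-12-31: 101 days, exemption €243,000 → (€323,000 − €243,000) × 2.8% × 101/366 = €618.1421
Total = €5,284.0437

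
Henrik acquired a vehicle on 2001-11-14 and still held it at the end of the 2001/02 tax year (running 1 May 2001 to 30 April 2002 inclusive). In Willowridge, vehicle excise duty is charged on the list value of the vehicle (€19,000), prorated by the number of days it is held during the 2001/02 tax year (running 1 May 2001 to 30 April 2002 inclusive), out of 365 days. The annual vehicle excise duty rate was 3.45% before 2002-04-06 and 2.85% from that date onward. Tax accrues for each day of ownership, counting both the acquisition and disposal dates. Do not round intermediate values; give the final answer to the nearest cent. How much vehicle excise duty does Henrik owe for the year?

€293.90

2001-11-14 to 2002-04-05: 143 days at 3.45% → €19,000 × 3.45% × 143/365 = €256.8123
2002-04-06 to 2002-04-30: 25 days at 2.85% → €19,000 × 2.85% × 25/365 = €37.0890
Total = €293.9014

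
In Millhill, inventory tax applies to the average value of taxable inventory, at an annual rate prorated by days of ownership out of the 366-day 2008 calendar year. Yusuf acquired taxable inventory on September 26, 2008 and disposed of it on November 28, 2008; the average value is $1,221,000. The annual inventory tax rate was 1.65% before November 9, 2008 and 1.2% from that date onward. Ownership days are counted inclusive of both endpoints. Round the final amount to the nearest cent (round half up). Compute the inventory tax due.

September 26 – November 8, 2008: 44 days at 1.65% → $1,221,000 × 1.65% × 44/366 = $2,421.9836
November 9 – November 28, 2008: 20 days at 1.2% → $1,221,000 × 1.2% × 20/366 = $800.6557
Total = $3,222.6393

$3,222.64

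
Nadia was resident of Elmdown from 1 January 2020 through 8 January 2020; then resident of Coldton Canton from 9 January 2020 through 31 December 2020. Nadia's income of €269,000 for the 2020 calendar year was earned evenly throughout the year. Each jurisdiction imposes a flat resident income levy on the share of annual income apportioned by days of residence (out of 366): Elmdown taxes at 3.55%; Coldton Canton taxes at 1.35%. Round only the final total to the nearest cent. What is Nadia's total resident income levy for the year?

Elmdown, 1 January – 8 January 2020: 8 days → €269,000 × 3.55% × 8/366 = €208.7322
Coldton Canton, 9 January – 31 December 2020: 358 days → €269,000 × 1.35% × 358/366 = €3,552.1230
Total = €3,760.8552

€3,760.86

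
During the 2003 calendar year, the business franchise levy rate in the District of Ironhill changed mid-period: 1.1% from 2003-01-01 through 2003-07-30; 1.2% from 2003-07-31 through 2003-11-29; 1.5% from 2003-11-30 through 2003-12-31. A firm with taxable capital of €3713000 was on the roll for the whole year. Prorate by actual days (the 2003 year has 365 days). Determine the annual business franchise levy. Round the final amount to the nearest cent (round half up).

€43386.15

2003-01-01 to 2003-07-30: 211 days at 1.1% → €3713000 × 1.1% × 211/365 = €23610.6110
2003-07-31 to 2003-11-29: 122 days at 1.2% → €3713000 × 1.2% × 122/365 = €14892.6904
2003-11-30 to 2003-12-31: 32 days at 1.5% → €3713000 × 1.5% × 32/365 = €4882.8493
Total = €43386.1507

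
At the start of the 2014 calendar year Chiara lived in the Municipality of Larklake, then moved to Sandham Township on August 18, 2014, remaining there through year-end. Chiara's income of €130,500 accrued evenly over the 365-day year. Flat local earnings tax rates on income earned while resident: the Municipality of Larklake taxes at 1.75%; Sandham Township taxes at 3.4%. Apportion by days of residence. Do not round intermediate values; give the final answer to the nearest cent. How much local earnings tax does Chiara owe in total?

€3,086.06

The Municipality of Larklake, January 1 – August 17, 2014: 229 days → €130,500 × 1.75% × 229/365 = €1,432.8185
Sandham Township, August 18 – December 31, 2014: 136 days → €130,500 × 3.4% × 136/365 = €1,653.2384
Total = €3,086.0568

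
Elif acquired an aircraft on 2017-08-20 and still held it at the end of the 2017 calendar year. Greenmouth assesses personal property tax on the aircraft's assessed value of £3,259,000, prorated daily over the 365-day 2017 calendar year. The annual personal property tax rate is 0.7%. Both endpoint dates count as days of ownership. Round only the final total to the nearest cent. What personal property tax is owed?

£8,375.18

Days held (2017-08-20 to 2017-12-31): 134 out of 365
Tax = £3,259,000 × 0.7% × 134/365 = £8,375.1836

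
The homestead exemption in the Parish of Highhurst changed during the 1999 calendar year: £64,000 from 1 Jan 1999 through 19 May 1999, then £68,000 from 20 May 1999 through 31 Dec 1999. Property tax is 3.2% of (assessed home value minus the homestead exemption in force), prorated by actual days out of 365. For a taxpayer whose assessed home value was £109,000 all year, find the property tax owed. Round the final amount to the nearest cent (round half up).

£1,360.75

1 Jan – 19 May 1999: 139 days, exemption £64,000 → (£109,000 − £64,000) × 3.2% × 139/365 = £548.3836
20 May – 31 Dec 1999: 226 days, exemption £68,000 → (£109,000 − £68,000) × 3.2% × 226/365 = £812.3616
Total = £1,360.7452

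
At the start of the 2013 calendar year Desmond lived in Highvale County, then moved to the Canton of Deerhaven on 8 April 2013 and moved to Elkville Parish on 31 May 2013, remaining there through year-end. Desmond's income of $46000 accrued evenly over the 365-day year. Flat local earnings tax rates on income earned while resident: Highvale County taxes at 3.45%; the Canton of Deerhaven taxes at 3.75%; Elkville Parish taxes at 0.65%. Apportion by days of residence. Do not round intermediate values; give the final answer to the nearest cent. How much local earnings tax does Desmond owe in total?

$848.35

Highvale County, 1 January – 7 April 2013: 97 days → $46000 × 3.45% × 97/365 = $421.7507
The Canton of Deerhaven, 8 April – 30 May 2013: 53 days → $46000 × 3.75% × 53/365 = $250.4795
Elkville Parish, 31 May – 31 December 2013: 215 days → $46000 × 0.65% × 215/365 = $176.1233
Total = $848.3534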